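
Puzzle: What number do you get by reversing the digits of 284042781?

187240482

Reversing 284042781 gives 187240482.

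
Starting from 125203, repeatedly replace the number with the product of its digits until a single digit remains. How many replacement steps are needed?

125203 → 0 (1 step)

1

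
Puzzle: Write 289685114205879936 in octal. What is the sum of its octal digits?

289685114205879936 in base 8 is 20051261163075337200.
Digit sum: 2+0+0+5+1+2+6+1+1+6+3+0+7+5+3+3+7+2+0+0 = 54.

54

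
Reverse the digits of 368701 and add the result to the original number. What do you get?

476564

Reverse of 368701 is 107863.
368701 + 107863 = 476564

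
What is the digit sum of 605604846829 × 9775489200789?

102

605604846829 × 9775489200789 = 5920083640122365970948081
Sum of its 25 digits: 102.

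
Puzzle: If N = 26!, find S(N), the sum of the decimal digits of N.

81

26! = 403291461126605635584000000
Sum of its 27 digits: 81.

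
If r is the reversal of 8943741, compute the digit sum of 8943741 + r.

Reversal of 8943741 is 1473498; 8943741 + 1473498 = 10417239.
Digit sum of 10417239: 1+0+4+1+7+2+3+9 = 27.

27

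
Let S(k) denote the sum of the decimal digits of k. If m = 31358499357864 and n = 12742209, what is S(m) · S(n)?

S(31358499357864) = 3+1+3+5+8+4+9+9+3+5+7+8+6+4 = 75.
S(12742209) = 1+2+7+4+2+2+0+9 = 27.
75 · 27 = 2025.

2025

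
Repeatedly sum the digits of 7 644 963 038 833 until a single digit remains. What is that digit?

1

7+6+4+4+9+6+3+0+3+8+8+3+3 = 64
6+4 = 10
1+0 = 1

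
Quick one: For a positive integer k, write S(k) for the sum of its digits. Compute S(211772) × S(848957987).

S(211772) = 2+1+1+7+7+2 = 20.
S(848957987) = 8+4+8+9+5+7+9+8+7 = 65.
20 · 65 = 1300.

1300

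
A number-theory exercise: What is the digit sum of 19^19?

19^19 = 1978419655660313589123979
Sum of its 25 digits: 127.

127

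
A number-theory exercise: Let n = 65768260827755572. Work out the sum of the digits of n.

88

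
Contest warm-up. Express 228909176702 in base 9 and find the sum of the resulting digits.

46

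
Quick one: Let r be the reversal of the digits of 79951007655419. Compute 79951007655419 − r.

Reverse of 79951007655419 is 91455670015997.
79951007655419 − 91455670015997 = -11504662360578

-11504662360578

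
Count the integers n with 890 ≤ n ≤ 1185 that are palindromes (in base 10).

The integers in [890, 1185] that are palindromes (in base 10): 898, 909, 919, 929, 939, 949, …, 1001, 1111.
13 qualify.

13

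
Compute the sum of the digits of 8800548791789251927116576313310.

137

8+8+0+0+5+4+8+7+9+1+7+8+9+2+5+1+9+2+7+1+1+6+5+7+6+3+1+3+3+1+0 = 137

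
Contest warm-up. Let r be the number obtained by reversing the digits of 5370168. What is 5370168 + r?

13980903

Reverse of 5370168 is 8610735.
5370168 + 8610735 = 13980903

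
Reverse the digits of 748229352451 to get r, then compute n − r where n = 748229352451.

Reverse of 748229352451 is 154253922847.
748229352451 − 154253922847 = 593975429604

593975429604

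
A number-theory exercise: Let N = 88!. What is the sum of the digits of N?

88! = 185482642257398439114796845645546284380220968949399346684421580986889562184028199319100141244804501828416633516851200000000000000000000
Sum of its 135 digits: 531.

531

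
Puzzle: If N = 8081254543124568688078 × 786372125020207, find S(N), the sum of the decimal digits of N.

8081254543124568688078 × 786372125020207 = 6354873307906069129505277185229992146
Sum of its 37 digits: 172.

172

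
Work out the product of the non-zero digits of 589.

360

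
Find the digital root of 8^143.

The digital root of n equals n mod 9 (or 9 when 9 | n), so we need 8^143 mod 9.
8^143 ≡ 8 (mod 9), so the digital root is 8.

8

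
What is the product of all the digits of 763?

7×6×3 = 126

126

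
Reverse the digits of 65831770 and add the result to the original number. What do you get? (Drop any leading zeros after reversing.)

73545626

Reverse of 65831770 is 7713856.
65831770 + 7713856 = 73545626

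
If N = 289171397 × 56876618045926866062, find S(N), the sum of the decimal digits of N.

289171397 × 56876618045926866062 = 16447091096976082018980428614
Sum of its 29 digits: 130.

130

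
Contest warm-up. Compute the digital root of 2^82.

7

The digital root of n equals n mod 9 (or 9 when 9 | n), so we need 2^82 mod 9.
2^82 ≡ 7 (mod 9), so the digital root is 7.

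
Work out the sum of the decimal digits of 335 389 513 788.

3+3+5+3+8+9+5+1+3+7+8+8 = 63

63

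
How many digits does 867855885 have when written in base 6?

867855885 in base 6 is 222041055153, which has 12 digits.

12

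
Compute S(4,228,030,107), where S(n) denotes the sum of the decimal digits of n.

27

4+2+2+8+0+3+0+1+0+7 = 27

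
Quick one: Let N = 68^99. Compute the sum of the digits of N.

68^99 = 26204891020240786168418306767636124143366476505889523538106521726997680916141926928280355063692360891889729032640656962682548462272751977091903603629290809561976859259647983387410432
Sum of its 182 digits: 845.

845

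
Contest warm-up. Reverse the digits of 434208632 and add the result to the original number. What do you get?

671011066

Reverse of 434208632 is 236802434.
434208632 + 236802434 = 671011066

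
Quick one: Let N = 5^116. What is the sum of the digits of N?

5^116 = 1203706215242022408159986214115579574086313530134617622024961747229099273681640625
Sum of its 82 digits: 322.

322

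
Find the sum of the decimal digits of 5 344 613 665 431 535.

5+3+4+4+6+1+3+6+6+5+4+3+1+5+3+5 = 64

64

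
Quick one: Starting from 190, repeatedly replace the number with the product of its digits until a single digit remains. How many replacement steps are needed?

190 → 0 (1 step)

1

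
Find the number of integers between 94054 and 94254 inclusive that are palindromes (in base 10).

2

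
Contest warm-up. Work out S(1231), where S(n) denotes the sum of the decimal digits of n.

1+2+3+1 = 7

7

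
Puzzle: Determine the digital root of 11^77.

The digital root of n equals n mod 9 (or 9 when 9 | n), so we need 11^77 mod 9.
11^77 ≡ 5 (mod 9), so the digital root is 5.

5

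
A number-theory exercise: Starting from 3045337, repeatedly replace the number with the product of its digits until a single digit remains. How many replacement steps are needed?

3045337 → 0 (1 step)

1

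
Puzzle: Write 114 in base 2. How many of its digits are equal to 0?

3

114 in base 2 is 1110010.
The digit 0 appears 3 times.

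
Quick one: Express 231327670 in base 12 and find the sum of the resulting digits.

46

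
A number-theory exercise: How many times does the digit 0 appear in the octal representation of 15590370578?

1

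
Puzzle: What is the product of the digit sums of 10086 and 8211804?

360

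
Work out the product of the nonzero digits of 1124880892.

1×1×2×4×8×8×8×9×2 = 73728

73728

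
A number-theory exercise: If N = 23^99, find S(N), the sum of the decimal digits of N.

611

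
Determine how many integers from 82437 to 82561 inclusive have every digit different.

52

The integers in [82437, 82561] that have every digit different: 82437, 82439, 82450, 82451, 82453, 82456, …, 82560, 82561.
52 qualify.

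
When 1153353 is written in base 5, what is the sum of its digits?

21

1153353 in base 5 is 243401403.
Digit sum: 2+4+3+4+0+1+4+0+3 = 21.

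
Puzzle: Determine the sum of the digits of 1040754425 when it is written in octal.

1040754425 in base 8 is 7602123371.
Digit sum: 7+6+0+2+1+2+3+3+7+1 = 32.

32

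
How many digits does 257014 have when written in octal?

6

257014 in base 8 is 765766, which has 6 digits.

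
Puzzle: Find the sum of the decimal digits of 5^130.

5^130 = 7346839692639296924804603357639035486366659729825547009429698164240107871592044830322265625
Sum of its 91 digits: 427.

427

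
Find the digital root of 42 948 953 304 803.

4+2+9+4+8+9+5+3+3+0+4+8+0+3 = 62
6+2 = 8
(Equivalently, 42 948 953 304 803 mod 9 = 8.)

8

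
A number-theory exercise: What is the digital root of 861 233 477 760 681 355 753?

7

8+6+1+2+3+3+4+7+7+7+6+0+6+8+1+3+5+5+7+5+3 = 97
9+7 = 16
1+6 = 7
(Equivalently, 861 233 477 760 681 355 753 mod 9 = 7.)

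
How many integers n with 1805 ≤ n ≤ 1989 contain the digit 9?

The integers in [1805, 1989] that contain the digit 9: 1809, 1819, 1829, 1839, 1849, 1859, …, 1988, 1989.
109 qualify.

109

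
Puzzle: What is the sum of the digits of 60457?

6+0+4+5+7 = 22

22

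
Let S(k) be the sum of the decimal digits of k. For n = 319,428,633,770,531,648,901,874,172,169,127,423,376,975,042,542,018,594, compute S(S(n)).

10

First digit sum: 235.
2+3+5 = 10.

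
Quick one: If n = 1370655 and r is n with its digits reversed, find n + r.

Reverse of 1370655 is 5560731.
1370655 + 5560731 = 6931386

6931386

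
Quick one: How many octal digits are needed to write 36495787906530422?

19

36495787906530422 in base 8 is 2015213471175676166, which has 19 digits.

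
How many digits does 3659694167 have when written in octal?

3659694167 in base 8 is 33210500127, which has 11 digits.

11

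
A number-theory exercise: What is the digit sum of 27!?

108

27! = 10888869450418352160768000000
Sum of its 29 digits: 108.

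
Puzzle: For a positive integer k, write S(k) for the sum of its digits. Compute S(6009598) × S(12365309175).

1554

S(6009598) = 6+0+0+9+5+9+8 = 37.
S(12365309175) = 1+2+3+6+5+3+0+9+1+7+5 = 42.
37 · 42 = 1554.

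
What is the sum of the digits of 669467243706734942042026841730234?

135

6+6+9+4+6+7+2+4+3+7+0+6+7+3+4+9+4+2+0+4+2+0+2+6+8+4+1+7+3+0+2+3+4 = 135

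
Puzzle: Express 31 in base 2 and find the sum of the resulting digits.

5

31 in base 2 is 11111.
Digit sum: 1+1+1+1+1 = 5.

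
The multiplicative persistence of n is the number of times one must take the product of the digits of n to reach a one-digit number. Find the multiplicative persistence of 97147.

97147 → 1764 → 168 → 48 → 32 → 6 (5 steps)

5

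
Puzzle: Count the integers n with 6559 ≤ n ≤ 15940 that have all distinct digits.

3358

The integers in [6559, 15940] that have all distinct digits: 6570, 6571, 6572, 6573, 6574, 6578, …, 15938, 15940.
3358 qualify.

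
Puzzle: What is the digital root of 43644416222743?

4+3+6+4+4+4+1+6+2+2+2+7+4+3 = 52
5+2 = 7

7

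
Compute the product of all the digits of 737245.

5880

7×3×7×2×4×5 = 5880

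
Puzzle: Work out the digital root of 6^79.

The digital root of n equals n mod 9 (or 9 when 9 | n), so we need 6^79 mod 9.
6^79 ≡ 0 (mod 9), so the digital root is 9.

9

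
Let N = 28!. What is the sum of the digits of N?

90

28! = 304888344611713860501504000000
Sum of its 30 digits: 90.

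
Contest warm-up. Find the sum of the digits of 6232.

13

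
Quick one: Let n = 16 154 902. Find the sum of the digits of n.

28

1+6+1+5+4+9+0+2 = 28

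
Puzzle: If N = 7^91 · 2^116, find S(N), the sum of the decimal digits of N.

478

7^91 · 2^116 = 6658879230272257973330379000223788809663579172090451053328419620372220069308181445568692249866438651611340341248
Sum of its 112 digits: 478.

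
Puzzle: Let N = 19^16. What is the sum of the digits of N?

91

19^16 = 288441413567621167681
Sum of its 21 digits: 91.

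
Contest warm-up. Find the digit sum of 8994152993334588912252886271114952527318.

191

8+9+9+4+1+5+2+9+9+3+3+3+4+5+8+8+9+1+2+2+5+2+8+8+6+2+7+1+1+1+4+9+5+2+5+2+7+3+1+8 = 191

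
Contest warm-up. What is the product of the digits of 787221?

1568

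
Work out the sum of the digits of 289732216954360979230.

97

2+8+9+7+3+2+2+1+6+9+5+4+3+6+0+9+7+9+2+3+0 = 97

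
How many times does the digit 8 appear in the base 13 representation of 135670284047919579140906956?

135670284047919579140906956 in base 13 is 33318A3A1C86953C46A7988B.
The digit 8 appears 4 times.

4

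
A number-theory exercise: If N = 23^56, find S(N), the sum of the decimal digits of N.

23^56 = 18061708005752857061620870906539210750802836284237842525970767008798325863361
Sum of its 77 digits: 331.

331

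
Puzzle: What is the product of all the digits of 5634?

360

5×6×3×4 = 360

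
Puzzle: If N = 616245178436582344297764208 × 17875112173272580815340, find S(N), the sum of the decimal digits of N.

211

616245178436582344297764208 × 17875112173272580815340 = 11015451690792286784261429532996237151555709350720
Sum of its 50 digits: 211.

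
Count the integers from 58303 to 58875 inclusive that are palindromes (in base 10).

5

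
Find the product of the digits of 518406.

0

5×1×8×4×0×6 = 0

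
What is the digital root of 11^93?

The digital root of n equals n mod 9 (or 9 when 9 | n), so we need 11^93 mod 9.
11^93 ≡ 8 (mod 9), so the digital root is 8.

8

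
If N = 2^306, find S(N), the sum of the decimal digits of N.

370

2^306 = 130370302485407109521180524058200202307293977194619920040712988758680403184853549195737432064
Sum of its 93 digits: 370.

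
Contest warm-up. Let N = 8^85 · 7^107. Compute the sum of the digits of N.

752

8^85 · 7^107 = 154219459194932982196990179762684234136179578189152710161580238737937745014634536330894295237125697238688012159300516496623852550578947115962375607269071803327000346624
Sum of its 168 digits: 752.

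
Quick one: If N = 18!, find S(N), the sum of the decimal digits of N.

18! = 6402373705728000
Sum of its 16 digits: 54.

54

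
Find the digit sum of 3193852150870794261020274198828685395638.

3+1+9+3+8+5+2+1+5+0+8+7+0+7+9+4+2+6+1+0+2+0+2+7+4+1+9+8+8+2+8+6+8+5+3+9+5+6+3+8 = 185

185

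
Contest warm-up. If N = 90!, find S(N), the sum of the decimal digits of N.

585

90! = 1485715964481761497309522733620825737885569961284688766942216863704985393094065876545992131370884059645617234469978112000000000000000000000
Sum of its 139 digits: 585.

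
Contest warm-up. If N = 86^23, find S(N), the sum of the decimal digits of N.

155

86^23 = 311504538542350645715503145019022560519520256
Sum of its 45 digits: 155.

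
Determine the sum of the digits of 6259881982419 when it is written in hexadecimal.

6259881982419 in base 16 is 5B17E0AB9D3.
Digit sum: 5+11+1+7+14+0+10+11+9+13+3 = 84.

84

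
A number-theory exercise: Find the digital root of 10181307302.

8

1+0+1+8+1+3+0+7+3+0+2 = 26
2+6 = 8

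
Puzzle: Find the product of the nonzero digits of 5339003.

1215

5×3×3×9×3 = 1215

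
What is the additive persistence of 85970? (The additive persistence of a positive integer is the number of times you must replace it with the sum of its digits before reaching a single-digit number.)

3

85970 → 29 → 11 → 2 (3 steps)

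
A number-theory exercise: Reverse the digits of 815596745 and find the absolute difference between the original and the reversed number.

267901227

Reverse of 815596745 is 547695518.
|815596745 − 547695518| = 267901227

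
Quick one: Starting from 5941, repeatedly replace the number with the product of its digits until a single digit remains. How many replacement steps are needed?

5941 → 180 → 0 (2 steps)

2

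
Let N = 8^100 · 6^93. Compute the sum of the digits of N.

8^100 · 6^93 = 4754063571955623655873852289340829342575987263409855436078970336216745029488520955514479192970065146812438365965153523566751555434551244899600203098230279599292416
Sum of its 163 digits: 756.

756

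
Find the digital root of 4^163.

4

The digital root of n equals n mod 9 (or 9 when 9 | n), so we need 4^163 mod 9.
4^163 ≡ 4 (mod 9), so the digital root is 4.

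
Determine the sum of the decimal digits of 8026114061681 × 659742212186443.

116

8026114061681 × 659742212186443 = 5295166246314140162373990683
Sum of its 28 digits: 116.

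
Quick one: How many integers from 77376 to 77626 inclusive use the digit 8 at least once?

The integers in [77376, 77626] that use the digit 8 at least once: 77378, 77380, 77381, 77382, 77383, 77384, …, 77608, 77618.
52 qualify.

52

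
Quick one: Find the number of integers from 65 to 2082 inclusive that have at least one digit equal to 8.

547

The integers in [65, 2082] that have at least one digit equal to 8: 68, 78, 80, 81, 82, 83, …, 2081, 2082.
547 qualify.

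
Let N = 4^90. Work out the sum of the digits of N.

4^90 = 1532495540865888858358347027150309183618739122183602176
Sum of its 55 digits: 244.

244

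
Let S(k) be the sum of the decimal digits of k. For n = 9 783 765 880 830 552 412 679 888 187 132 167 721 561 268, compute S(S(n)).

First digit sum: 211.
2+1+1 = 4.

4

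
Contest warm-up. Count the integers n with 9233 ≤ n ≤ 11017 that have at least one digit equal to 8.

The integers in [9233, 11017] that have at least one digit equal to 8: 9238, 9248, 9258, 9268, 9278, 9280, …, 10998, 11008.
502 qualify.

502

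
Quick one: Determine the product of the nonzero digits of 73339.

1701

7×3×3×3×9 = 1701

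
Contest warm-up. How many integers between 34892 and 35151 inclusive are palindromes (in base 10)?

2

The integers in [34892, 35151] that are palindromes (in base 10): 34943, 35053.
2 qualify.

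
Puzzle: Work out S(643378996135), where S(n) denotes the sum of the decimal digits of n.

64

6+4+3+3+7+8+9+9+6+1+3+5 = 64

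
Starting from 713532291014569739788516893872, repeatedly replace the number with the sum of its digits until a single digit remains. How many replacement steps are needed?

3

713532291014569739788516893872 → 149 → 14 → 5 (3 steps)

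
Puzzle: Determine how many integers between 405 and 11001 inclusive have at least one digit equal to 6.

3634

The integers in [405, 11001] that have at least one digit equal to 6: 406, 416, 426, 436, 446, 456, …, 10986, 10996.
3634 qualify.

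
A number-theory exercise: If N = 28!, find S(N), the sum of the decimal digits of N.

28! = 304888344611713860501504000000
Sum of its 30 digits: 90.

90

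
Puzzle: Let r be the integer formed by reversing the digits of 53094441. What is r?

Reversing 53094441 gives 14449035.

14449035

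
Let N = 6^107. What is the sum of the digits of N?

6^107 = 182887402188115849169083086627158074049885861734957094920281393977611551796610727936
Sum of its 84 digits: 405.

405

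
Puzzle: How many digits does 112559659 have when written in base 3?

17

112559659 in base 3 is 21211210121211021, which has 17 digits.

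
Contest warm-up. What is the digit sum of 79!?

441

79! = 894618213078297528685144171539831652069808216779571907213868063227837990693501860533361810841010176000000000000000000
Sum of its 117 digits: 441.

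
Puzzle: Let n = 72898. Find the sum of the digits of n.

7+2+8+9+8 = 34

34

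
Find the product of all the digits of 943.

9×4×3 = 108

108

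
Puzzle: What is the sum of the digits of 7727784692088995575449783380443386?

189

7+7+2+7+7+8+4+6+9+2+0+8+8+9+9+5+5+7+5+4+4+9+7+8+3+3+8+0+4+4+3+3+8+6 = 189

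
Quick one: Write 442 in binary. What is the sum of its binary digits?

6

442 in base 2 is 110111010.
Digit sum: 1+1+0+1+1+1+0+1+0 = 6.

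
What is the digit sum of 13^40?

13^40 = 361188648084531445929920877641340156544317601
Sum of its 45 digits: 193.

193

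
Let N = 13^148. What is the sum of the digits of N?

688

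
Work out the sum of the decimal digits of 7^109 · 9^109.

864

7^109 · 9^109 = 13431356932375249893301809796428496691645686263147208504230925107886200608043100707704004999634958166777010581280085356621878950650196243271071941329874097234324239954911742537567552765205695445823
Sum of its 197 digits: 864.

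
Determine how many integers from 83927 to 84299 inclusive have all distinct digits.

151

The integers in [83927, 84299] that have all distinct digits: 83927, 83940, 83941, 83942, 83945, 83946, …, 84296, 84297.
151 qualify.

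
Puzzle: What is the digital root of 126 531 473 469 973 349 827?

1+2+6+5+3+1+4+7+3+4+6+9+9+7+3+3+4+9+8+2+7 = 103
1+0+3 = 4

4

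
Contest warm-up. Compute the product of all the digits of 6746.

1008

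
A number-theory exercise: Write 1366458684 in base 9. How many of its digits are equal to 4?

1366458684 in base 9 is 3466207826.
The digit 4 appears 1 time.

1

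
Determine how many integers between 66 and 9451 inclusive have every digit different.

4964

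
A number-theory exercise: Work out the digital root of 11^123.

8

The digital root of n equals n mod 9 (or 9 when 9 | n), so we need 11^123 mod 9.
11^123 ≡ 8 (mod 9), so the digital root is 8.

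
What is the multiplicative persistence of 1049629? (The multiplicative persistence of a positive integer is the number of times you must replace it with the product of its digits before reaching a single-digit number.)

1

1049629 → 0 (1 step)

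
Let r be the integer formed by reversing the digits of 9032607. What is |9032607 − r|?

Reverse of 9032607 is 7062309.
|9032607 − 7062309| = 1970298

1970298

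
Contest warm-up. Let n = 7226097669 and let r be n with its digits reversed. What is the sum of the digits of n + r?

54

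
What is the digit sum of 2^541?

713

2^541 = 7198262071269114212496861612297570974191515389283066612961208916178940129074380592510465097766225371439873457013633432197133225688790879502413624289384262168215552
Sum of its 163 digits: 713.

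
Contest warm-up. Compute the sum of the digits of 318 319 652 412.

45

3+1+8+3+1+9+6+5+2+4+1+2 = 45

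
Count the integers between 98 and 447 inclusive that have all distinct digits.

249

The integers in [98, 447] that have all distinct digits: 98, 102, 103, 104, 105, 106, …, 438, 439.
249 qualify.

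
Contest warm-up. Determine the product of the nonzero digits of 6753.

6×7×5×3 = 630

630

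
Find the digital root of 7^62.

4

The digital root of n equals n mod 9 (or 9 when 9 | n), so we need 7^62 mod 9.
7^62 ≡ 4 (mod 9), so the digital root is 4.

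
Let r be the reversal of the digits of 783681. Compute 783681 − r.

Reverse of 783681 is 186387.
783681 − 186387 = 597294

597294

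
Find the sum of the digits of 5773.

22

5+7+7+3 = 22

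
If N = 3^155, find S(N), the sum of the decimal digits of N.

324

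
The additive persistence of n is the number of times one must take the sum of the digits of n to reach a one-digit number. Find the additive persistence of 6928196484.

3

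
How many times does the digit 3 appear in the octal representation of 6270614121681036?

2

6270614121681036 in base 8 is 262161343717610214.
The digit 3 appears 2 times.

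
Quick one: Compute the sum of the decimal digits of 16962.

24

1+6+9+6+2 = 24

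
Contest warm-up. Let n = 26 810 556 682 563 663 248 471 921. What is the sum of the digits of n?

116

2+6+8+1+0+5+5+6+6+8+2+5+6+3+6+6+3+2+4+8+4+7+1+9+2+1 = 116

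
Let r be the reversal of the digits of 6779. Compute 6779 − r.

Reverse of 6779 is 9776.
6779 − 9776 = -2997

-2997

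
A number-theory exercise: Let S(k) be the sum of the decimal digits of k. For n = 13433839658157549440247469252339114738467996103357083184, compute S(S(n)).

13

First digit sum: 256.
2+5+6 = 13.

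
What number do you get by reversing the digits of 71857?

75817

Reversing 71857 gives 75817.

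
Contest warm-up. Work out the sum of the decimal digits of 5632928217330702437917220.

95

5+6+3+2+9+2+8+2+1+7+3+3+0+7+0+2+4+3+7+9+1+7+2+2+0 = 95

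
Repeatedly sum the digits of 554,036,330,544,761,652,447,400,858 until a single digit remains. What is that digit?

1

5+5+4+0+3+6+3+3+0+5+4+4+7+6+1+6+5+2+4+4+7+4+0+0+8+5+8 = 109
1+0+9 = 10
1+0 = 1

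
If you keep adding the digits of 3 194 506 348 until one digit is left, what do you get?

3+1+9+4+5+0+6+3+4+8 = 43
4+3 = 7

7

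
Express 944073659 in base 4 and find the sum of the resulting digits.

944073659 in base 4 is 320101112232323.
Digit sum: 3+2+0+1+0+1+1+1+2+2+3+2+3+2+3 = 26.

26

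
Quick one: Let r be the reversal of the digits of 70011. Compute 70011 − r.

Reverse of 70011 is 11007.
70011 − 11007 = 59004

59004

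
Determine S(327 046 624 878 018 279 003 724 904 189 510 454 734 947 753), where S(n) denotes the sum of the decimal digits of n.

199

3+2+7+0+4+6+6+2+4+8+7+8+0+1+8+2+7+9+0+0+3+7+2+4+9+0+4+1+8+9+5+1+0+4+5+4+7+3+4+9+4+7+7+5+3 = 199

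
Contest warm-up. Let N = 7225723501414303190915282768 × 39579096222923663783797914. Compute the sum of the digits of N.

7225723501414303190915282768 × 39579096222923663783797914 = 285987605742717598190311460002547776126281568278545952
Sum of its 54 digits: 249.

249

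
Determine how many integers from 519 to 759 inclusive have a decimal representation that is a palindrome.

The integers in [519, 759] that have a decimal representation that is a palindrome: 525, 535, 545, 555, 565, 575, …, 747, 757.
24 qualify.

24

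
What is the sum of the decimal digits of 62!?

62! = 31469973260387937525653122354950764088012280797258232192163168247821107200000000000000
Sum of its 86 digits: 306.

306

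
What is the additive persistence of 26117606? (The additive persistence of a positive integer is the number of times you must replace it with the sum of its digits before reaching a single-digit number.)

3

26117606 → 29 → 11 → 2 (3 steps)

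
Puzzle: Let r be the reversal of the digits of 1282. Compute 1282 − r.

-1539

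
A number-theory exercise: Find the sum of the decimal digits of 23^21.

152

23^21 = 39471584120695485887249589623
Sum of its 29 digits: 152.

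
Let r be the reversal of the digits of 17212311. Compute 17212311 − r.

5891040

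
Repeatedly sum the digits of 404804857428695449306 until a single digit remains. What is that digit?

4+0+4+8+0+4+8+5+7+4+2+8+6+9+5+4+4+9+3+0+6 = 100
1+0+0 = 1
(Equivalently, 404804857428695449306 mod 9 = 1.)

1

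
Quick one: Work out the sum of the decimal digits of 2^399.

2^399 = 1291124939043454294827959586001505937164852896414611756415329678270323811008420597314822676640068915717951585986373746688
Sum of its 121 digits: 557.

557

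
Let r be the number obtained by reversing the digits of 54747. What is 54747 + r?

Reverse of 54747 is 74745.
54747 + 74745 = 129492

129492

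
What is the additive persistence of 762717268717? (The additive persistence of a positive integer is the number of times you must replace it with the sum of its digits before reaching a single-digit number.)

762717268717 → 61 → 7 (2 steps)

2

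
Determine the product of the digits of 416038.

4×1×6×0×3×8 = 0

0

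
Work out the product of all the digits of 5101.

5×1×0×1 = 0

0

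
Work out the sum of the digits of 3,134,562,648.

3+1+3+4+5+6+2+6+4+8 = 42

42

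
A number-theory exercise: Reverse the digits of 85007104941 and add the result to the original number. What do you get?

Reverse of 85007104941 is 14940170058.
85007104941 + 14940170058 = 99947274999

99947274999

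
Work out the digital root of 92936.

2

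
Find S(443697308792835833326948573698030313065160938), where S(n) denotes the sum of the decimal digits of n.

210

4+4+3+6+9+7+3+0+8+7+9+2+8+3+5+8+3+3+3+2+6+9+4+8+5+7+3+6+9+8+0+3+0+3+1+3+0+6+5+1+6+0+9+3+8 = 210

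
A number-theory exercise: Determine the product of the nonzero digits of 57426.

1680

5×7×4×2×6 = 1680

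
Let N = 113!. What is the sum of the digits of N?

666

113! = 22311927486598136465966070212187151182564399087952213171022161345724023063584214692821047352118139068425569179220877461124773845924561575264739138192463311667200000000000000000000000000
Sum of its 185 digits: 666.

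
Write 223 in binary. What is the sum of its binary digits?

223 in base 2 is 11011111.
Digit sum: 1+1+0+1+1+1+1+1 = 7.

7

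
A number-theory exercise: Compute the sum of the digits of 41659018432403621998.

85

4+1+6+5+9+0+1+8+4+3+2+4+0+3+6+2+1+9+9+8 = 85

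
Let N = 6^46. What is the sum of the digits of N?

6^46 = 623673825204293256669089197883129856
Sum of its 36 digits: 180.

180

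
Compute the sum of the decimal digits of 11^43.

164

11^43 = 602400691612421918536387328824478011400331731
Sum of its 45 digits: 164.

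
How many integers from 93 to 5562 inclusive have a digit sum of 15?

The integers in [93, 5562] that have a digit sum of 15: 96, 159, 168, 177, 186, 195, …, 5541, 5550.
411 qualify.

411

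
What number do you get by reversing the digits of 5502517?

7152055

Reversing 5502517 gives 7152055.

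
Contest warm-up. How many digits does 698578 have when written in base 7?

7

698578 in base 7 is 5636446, which has 7 digits.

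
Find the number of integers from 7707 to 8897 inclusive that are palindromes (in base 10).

The integers in [7707, 8897] that are palindromes (in base 10): 7777, 7887, 7997, 8008, 8118, 8228, …, 8778, 8888.
12 qualify.

12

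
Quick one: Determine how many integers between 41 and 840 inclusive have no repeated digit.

590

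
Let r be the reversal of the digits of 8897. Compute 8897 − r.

Reverse of 8897 is 7988.
8897 − 7988 = 909

909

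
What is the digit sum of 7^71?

7^71 = 1004525211269079039999221534496697502180541686174722466474743
Sum of its 61 digits: 265.

265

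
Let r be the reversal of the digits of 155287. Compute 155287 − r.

-627264

Reverse of 155287 is 782551.
155287 − 782551 = -627264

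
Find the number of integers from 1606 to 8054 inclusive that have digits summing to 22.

The integers in [1606, 8054] that have digits summing to 22: 1669, 1678, 1687, 1696, 1759, 1768, …, 7951, 7960.
363 qualify.

363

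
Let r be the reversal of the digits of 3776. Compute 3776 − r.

-2997

Reverse of 3776 is 6773.
3776 − 6773 = -2997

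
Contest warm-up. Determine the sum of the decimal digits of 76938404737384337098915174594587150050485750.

208

7+6+9+3+8+4+0+4+7+3+7+3+8+4+3+3+7+0+9+8+9+1+5+1+7+4+5+9+4+5+8+7+1+5+0+0+5+0+4+8+5+7+5+0 = 208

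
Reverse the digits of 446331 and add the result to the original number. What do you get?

Reverse of 446331 is 133644.
446331 + 133644 = 579975

579975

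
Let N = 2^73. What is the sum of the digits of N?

110

2^73 = 9444732965739290427392
Sum of its 22 digits: 110.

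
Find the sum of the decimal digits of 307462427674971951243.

3+0+7+4+6+2+4+2+7+6+7+4+9+7+1+9+5+1+2+4+3 = 93

93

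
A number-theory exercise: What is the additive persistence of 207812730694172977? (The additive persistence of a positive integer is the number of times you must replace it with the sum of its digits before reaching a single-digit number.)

207812730694172977 → 82 → 10 → 1 (3 steps)

3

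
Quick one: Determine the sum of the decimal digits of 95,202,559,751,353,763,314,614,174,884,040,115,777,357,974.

195

9+5+2+0+2+5+5+9+7+5+1+3+5+3+7+6+3+3+1+4+6+1+4+1+7+4+8+8+4+0+4+0+1+1+5+7+7+7+3+5+7+9+7+4 = 195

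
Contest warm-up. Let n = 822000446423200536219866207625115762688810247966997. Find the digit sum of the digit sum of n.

10

First digit sum: 217.
2+1+7 = 10.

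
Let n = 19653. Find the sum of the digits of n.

1+9+6+5+3 = 24

24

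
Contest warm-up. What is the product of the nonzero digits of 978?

9×7×8 = 504

504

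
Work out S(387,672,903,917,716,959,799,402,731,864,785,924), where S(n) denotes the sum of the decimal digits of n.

194

3+8+7+6+7+2+9+0+3+9+1+7+7+1+6+9+5+9+7+9+9+4+0+2+7+3+1+8+6+4+7+8+5+9+2+4 = 194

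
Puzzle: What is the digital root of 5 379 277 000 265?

5+3+7+9+2+7+7+0+0+0+2+6+5 = 53
5+3 = 8

8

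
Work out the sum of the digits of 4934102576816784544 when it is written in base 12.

74

4934102576816784544 in base 12 is 2283005332B94B1514.
Digit sum: 2+2+8+3+0+0+5+3+3+2+11+9+4+11+1+5+1+4 = 74.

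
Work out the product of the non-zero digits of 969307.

9×6×9×3×7 = 10206

10206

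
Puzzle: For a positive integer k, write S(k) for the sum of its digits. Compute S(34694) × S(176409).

702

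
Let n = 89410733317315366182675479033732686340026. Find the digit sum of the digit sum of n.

10

First digit sum: 172.
1+7+2 = 10.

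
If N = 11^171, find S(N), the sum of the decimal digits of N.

800

11^171 = 11971516324028181143971749701549704147559958845716404331377199160901758573318607430532788039815509058554517585620097499558227539322487495317494497222128083603693203327484577760211
Sum of its 179 digits: 800.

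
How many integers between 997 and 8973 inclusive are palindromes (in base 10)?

80

The integers in [997, 8973] that are palindromes (in base 10): 999, 1001, 1111, 1221, 1331, 1441, …, 8778, 8888.
80 qualify.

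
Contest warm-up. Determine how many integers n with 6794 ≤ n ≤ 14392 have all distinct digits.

2757

The integers in [6794, 14392] that have all distinct digits: 6794, 6795, 6798, 6801, 6802, 6803, …, 14390, 14392.
2757 qualify.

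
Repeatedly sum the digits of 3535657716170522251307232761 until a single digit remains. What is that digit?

5

3+5+3+5+6+5+7+7+1+6+1+7+0+5+2+2+2+5+1+3+0+7+2+3+2+7+6+1 = 104
1+0+4 = 5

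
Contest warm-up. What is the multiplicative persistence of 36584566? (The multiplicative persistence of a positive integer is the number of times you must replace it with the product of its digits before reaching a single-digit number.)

36584566 → 518400 → 0 (2 steps)

2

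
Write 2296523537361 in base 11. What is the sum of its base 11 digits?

2296523537361 in base 11 is 805A4A737269.
Digit sum: 8+0+5+10+4+10+7+3+7+2+6+9 = 71.

71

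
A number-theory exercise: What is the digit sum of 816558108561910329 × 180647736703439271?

162

816558108561910329 × 180647736703439271 = 147509374198550357384794204199130159
Sum of its 36 digits: 162.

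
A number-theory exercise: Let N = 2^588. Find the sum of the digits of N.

2^588 = 1013065324433836171511818326096474890383898005918563696288002277756507034036354527929615978746851512277392062160962106733983191180520452956027069051297354415786421338721071661056
Sum of its 178 digits: 757.

757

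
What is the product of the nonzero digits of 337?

63

3×3×7 = 63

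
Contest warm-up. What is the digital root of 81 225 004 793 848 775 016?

6

8+1+2+2+5+0+0+4+7+9+3+8+4+8+7+7+5+0+1+6 = 87
8+7 = 15
1+5 = 6
(Equivalently, 81 225 004 793 848 775 016 mod 9 = 6.)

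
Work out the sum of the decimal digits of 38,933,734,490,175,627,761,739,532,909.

3+8+9+3+3+7+3+4+4+9+0+1+7+5+6+2+7+7+6+1+7+3+9+5+3+2+9+0+9 = 142

142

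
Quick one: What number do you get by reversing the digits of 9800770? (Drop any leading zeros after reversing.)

770089

Reversing 9800770 gives 770089.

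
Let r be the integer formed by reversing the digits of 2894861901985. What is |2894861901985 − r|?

Reverse of 2894861901985 is 5891091684982.
|2894861901985 − 5891091684982| = 2996229782997

2996229782997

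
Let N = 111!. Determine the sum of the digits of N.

693

111! = 1762952551090244663872161047107075788761409536026565516041574063347346955087248316436555574598462315773196047662837978913145847497199871623320096254145331200000000000000000000000000
Sum of its 181 digits: 693.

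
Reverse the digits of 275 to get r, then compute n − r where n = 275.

-297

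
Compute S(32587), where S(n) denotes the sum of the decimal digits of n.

25

3+2+5+8+7 = 25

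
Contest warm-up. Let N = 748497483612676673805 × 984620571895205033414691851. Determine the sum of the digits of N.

231

748497483612676673805 × 984620571895205033414691851 = 736986020376835564228558830595118317489718663055
Sum of its 48 digits: 231.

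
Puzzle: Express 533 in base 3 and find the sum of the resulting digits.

533 in base 3 is 201202.
Digit sum: 2+0+1+2+0+2 = 7.

7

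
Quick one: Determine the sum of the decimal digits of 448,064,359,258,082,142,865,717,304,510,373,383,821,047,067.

4+4+8+0+6+4+3+5+9+2+5+8+0+8+2+1+4+2+8+6+5+7+1+7+3+0+4+5+1+0+3+7+3+3+8+3+8+2+1+0+4+7+0+6+7 = 184

184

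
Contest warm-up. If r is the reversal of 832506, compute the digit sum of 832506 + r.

Reversal of 832506 is 605238; 832506 + 605238 = 1437744.
Digit sum of 1437744: 1+4+3+7+7+4+4 = 30.

30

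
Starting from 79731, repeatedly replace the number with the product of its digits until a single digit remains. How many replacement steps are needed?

3

79731 → 1323 → 18 → 8 (3 steps)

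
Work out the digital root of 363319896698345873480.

5

3+6+3+3+1+9+8+9+6+6+9+8+3+4+5+8+7+3+4+8+0 = 113
1+1+3 = 5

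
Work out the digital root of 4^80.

The digital root of n equals n mod 9 (or 9 when 9 | n), so we need 4^80 mod 9.
4^80 ≡ 7 (mod 9), so the digital root is 7.

7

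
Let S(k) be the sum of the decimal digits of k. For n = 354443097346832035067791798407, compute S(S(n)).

First digit sum: 138.
1+3+8 = 12.

12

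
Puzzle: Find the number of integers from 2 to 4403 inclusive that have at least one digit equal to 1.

The integers in [2, 4403] that have at least one digit equal to 1: 10, 11, 12, 13, 14, 15, …, 4391, 4401.
1970 qualify.

1970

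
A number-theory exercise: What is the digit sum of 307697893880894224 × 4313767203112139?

307697893880894224 × 4313767203112139 = 1327337083090080825925245069385136
Sum of its 34 digits: 137.

137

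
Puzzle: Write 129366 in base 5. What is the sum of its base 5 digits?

129366 in base 5 is 13114431.
Digit sum: 1+3+1+1+4+4+3+1 = 18.

18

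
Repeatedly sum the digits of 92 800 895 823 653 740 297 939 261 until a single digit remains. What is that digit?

1

9+2+8+0+0+8+9+5+8+2+3+6+5+3+7+4+0+2+9+7+9+3+9+2+6+1 = 127
1+2+7 = 10
1+0 = 1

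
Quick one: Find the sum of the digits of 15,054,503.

1+5+0+5+4+5+0+3 = 23

23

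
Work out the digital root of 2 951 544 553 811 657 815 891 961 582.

2+9+5+1+5+4+4+5+5+3+8+1+1+6+5+7+8+1+5+8+9+1+9+6+1+5+8+2 = 134
1+3+4 = 8

8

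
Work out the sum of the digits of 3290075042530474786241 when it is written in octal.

108

3290075042530474786241 in base 8 is 544553664671674711576701.
Digit sum: 5+4+4+5+5+3+6+6+4+6+7+1+6+7+4+7+1+1+5+7+6+7+0+1 = 108.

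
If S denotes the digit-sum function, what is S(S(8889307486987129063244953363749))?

12

First digit sum: 165.
1+6+5 = 12.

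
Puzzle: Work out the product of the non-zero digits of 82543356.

8×2×5×4×3×3×5×6 = 86400

86400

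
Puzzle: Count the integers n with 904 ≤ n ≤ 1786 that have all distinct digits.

The integers in [904, 1786] that have all distinct digits: 904, 905, 906, 907, 908, 910, …, 1785, 1786.
453 qualify.

453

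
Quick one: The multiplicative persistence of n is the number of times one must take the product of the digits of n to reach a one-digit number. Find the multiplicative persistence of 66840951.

1

66840951 → 0 (1 step)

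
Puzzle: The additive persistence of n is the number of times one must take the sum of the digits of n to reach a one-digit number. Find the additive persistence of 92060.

2

92060 → 17 → 8 (2 steps)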